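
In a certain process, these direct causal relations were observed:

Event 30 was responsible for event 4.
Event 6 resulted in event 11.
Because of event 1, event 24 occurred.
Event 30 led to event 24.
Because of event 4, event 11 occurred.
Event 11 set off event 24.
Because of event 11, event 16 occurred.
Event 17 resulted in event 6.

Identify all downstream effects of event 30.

Direct effects: event 4, event 24.
2 steps out: event 11.
3 steps out: event 16.
Not reachable from it: event 17, event 6, event 1.

event 11, event 16, event 24, event 4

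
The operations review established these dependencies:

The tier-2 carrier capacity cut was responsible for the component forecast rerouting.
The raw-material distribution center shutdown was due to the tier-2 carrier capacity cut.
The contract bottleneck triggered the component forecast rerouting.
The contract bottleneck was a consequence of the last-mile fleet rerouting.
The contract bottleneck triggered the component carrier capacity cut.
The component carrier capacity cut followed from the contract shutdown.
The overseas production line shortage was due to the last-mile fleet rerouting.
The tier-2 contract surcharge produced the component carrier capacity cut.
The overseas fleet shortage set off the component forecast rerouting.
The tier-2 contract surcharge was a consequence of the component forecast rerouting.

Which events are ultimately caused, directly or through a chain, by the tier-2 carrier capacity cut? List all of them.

Direct effects: the component forecast rerouting, the raw-material distribution center shutdown.
2 steps out: the tier-2 contract surcharge.
3 steps out: the component carrier capacity cut.
Not reachable from it: the last-mile fleet rerouting, the overseas production line shortage, the contract bottleneck, the overseas fleet shortage, the contract shutdown.

the component carrier capacity cut, the component forecast rerouting, the raw-material distribution center shutdown, the tier-2 contract surcharge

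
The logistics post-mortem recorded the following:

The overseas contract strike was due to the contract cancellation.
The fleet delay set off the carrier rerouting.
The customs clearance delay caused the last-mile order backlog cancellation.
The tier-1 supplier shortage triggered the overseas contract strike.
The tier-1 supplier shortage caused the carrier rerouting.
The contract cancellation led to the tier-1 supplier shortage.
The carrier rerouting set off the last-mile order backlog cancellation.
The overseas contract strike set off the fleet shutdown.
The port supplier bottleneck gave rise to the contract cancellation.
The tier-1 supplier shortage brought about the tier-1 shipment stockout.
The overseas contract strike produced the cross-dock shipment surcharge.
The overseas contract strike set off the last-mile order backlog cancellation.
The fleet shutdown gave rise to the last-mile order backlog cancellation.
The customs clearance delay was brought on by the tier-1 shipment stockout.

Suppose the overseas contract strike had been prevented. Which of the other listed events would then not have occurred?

Downstream of the overseas contract strike: the cross-dock shipment surcharge, the fleet shutdown, the last-mile order backlog cancellation.
Of those, still caused via another path: the last-mile order backlog cancellation.
The remainder have no surviving cause.

the cross-dock shipment surcharge, the fleet shutdown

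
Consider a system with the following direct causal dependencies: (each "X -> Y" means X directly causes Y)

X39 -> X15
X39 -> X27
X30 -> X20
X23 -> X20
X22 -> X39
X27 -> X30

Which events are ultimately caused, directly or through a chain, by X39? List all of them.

X15, X20, X27, X30

Direct effects: X27, X15.
2 steps out: X30.
3 steps out: X20.
Not reachable from it: X22, X23.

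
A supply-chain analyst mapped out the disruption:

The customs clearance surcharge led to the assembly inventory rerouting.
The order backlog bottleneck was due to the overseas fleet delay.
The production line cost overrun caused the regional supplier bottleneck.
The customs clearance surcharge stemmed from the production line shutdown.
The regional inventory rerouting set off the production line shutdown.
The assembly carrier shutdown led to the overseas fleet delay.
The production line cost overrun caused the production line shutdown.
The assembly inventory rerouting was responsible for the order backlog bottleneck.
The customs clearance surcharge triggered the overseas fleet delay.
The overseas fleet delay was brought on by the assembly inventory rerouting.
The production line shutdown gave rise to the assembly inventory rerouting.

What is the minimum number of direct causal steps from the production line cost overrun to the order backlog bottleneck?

3

Shortest chain: the production line cost overrun → the production line shutdown → the assembly inventory rerouting → the order backlog bottleneck.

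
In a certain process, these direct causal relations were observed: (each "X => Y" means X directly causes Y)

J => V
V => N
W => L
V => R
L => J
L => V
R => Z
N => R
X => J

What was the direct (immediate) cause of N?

V

Upstream contributors include W, L, J, X, but only V feeds directly into N.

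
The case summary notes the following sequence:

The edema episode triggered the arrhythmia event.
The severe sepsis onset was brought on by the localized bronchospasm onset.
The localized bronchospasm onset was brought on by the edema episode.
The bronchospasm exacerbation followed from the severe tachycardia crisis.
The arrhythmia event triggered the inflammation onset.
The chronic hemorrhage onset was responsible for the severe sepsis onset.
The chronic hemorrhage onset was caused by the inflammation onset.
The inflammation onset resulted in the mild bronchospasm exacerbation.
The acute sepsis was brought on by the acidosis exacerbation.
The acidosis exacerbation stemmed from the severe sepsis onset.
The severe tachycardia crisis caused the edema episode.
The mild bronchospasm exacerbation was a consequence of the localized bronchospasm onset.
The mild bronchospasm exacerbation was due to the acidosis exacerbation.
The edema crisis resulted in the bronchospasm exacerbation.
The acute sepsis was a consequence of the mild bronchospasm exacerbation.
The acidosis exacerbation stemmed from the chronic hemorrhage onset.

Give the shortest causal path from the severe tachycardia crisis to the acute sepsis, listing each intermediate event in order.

the severe tachycardia crisis → the edema episode
the edema episode → the localized bronchospasm onset
the localized bronchospasm onset → the mild bronchospasm exacerbation
the mild bronchospasm exacerbation → the acute sepsis
Length: 4 steps.

the severe tachycardia crisis → the edema episode → the localized bronchospasm onset → the mild bronchospasm exacerbation → the acute sepsis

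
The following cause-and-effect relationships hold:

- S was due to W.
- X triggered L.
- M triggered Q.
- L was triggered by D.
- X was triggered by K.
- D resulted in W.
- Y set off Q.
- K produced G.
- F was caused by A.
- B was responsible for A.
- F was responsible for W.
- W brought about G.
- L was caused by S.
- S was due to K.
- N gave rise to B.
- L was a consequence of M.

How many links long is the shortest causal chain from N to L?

6

Shortest chain: N → B → A → F → W → S → L.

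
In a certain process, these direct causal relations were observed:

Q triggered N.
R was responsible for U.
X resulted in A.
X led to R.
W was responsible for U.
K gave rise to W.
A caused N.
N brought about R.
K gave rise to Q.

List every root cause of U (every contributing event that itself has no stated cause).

K, X

Tracing upstream from U: U ← W ← K.
A separate upstream branch: U ← R ← X.
Each of those chain origins has no stated cause.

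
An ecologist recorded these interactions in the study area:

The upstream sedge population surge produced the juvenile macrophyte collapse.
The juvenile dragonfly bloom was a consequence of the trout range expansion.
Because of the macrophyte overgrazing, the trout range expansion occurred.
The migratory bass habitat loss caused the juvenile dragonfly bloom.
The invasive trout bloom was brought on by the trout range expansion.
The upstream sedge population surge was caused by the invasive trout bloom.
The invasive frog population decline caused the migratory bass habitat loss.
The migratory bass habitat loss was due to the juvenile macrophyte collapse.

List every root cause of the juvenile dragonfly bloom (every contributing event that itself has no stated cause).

the invasive frog population decline, the macrophyte overgrazing

Tracing upstream from the juvenile dragonfly bloom: the juvenile dragonfly bloom ← the trout range expansion ← the macrophyte overgrazing.
A separate upstream branch: the juvenile dragonfly bloom ← the migratory bass habitat loss ← the invasive frog population decline.
Each of those chain origins has no stated cause.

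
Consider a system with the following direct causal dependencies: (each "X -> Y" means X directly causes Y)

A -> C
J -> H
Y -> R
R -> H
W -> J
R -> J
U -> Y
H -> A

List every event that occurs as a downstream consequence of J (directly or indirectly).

A, C, H

Direct effects: H.
2 steps out: A.
3 steps out: C.
Not reachable from it: U, Y, R, W.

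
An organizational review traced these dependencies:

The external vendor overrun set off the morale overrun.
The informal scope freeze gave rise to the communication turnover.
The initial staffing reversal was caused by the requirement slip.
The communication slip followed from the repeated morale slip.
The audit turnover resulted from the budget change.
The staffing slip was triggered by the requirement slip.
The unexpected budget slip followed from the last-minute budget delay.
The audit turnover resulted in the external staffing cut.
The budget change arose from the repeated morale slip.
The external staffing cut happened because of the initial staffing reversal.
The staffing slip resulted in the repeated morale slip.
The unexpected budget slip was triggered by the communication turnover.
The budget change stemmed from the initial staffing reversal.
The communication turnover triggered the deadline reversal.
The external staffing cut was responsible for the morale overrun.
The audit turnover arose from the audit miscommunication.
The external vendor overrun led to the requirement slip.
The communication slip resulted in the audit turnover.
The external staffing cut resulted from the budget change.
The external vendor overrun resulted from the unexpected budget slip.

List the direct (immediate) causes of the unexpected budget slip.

the communication turnover, the last-minute budget delay

Upstream contributors include the informal scope freeze, but only the communication turnover, the last-minute budget delay feed directly into the unexpected budget slip.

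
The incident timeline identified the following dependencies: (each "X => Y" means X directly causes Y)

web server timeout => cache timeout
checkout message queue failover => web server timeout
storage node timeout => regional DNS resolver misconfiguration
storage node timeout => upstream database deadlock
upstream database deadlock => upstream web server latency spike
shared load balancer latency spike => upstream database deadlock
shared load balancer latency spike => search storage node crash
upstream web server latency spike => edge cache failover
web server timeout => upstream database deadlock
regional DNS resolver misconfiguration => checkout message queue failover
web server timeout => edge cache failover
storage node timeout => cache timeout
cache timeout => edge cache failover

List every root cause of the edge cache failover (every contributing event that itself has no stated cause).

Tracing upstream from the edge cache failover: the edge cache failover ← the cache timeout ← the storage node timeout.
A separate upstream branch: the edge cache failover ← the upstream web server latency spike ← the upstream database deadlock ← the shared load balancer latency spike.
Each of those chain origins has no stated cause.

the shared load balancer latency spike, the storage node timeout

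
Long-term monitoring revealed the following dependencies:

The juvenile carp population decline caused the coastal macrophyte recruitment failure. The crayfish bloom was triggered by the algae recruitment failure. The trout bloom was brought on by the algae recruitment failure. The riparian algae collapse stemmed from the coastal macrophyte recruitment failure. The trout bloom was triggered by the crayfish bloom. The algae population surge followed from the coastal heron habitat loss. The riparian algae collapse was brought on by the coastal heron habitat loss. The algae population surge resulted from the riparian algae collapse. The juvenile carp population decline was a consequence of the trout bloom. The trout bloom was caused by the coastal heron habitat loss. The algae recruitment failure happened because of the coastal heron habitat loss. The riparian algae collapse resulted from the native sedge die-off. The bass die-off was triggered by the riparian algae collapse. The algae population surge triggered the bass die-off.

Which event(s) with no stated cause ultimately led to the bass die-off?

Tracing upstream from the bass die-off: the bass die-off ← the riparian algae collapse ← the coastal heron habitat loss.
A separate upstream branch: the bass die-off ← the riparian algae collapse ← the native sedge die-off.
Each of those chain origins has no stated cause.

the coastal heron habitat loss, the native sedge die-off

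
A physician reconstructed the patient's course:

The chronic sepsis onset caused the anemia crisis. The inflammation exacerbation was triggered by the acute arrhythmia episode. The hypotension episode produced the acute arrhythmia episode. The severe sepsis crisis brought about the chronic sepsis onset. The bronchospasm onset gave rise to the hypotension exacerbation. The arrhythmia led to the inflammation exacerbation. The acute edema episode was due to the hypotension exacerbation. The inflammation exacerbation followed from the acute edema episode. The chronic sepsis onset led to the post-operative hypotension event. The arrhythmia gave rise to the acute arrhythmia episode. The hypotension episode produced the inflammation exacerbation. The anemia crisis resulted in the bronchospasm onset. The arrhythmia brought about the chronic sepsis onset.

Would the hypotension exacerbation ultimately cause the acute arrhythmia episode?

No

The hypotension exacerbation leads to the acute edema episode, the inflammation exacerbation; the acute arrhythmia episode is not among them.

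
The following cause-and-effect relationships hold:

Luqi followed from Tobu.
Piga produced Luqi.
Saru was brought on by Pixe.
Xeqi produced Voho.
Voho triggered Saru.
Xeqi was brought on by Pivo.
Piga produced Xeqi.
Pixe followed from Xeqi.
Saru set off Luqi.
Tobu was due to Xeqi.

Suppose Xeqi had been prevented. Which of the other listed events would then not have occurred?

Pixe, Saru, Tobu, Voho

Downstream of Xeqi: Voho, Pixe, Tobu, Saru, Luqi.
Of those, still caused via another path: Luqi.
The remainder have no surviving cause.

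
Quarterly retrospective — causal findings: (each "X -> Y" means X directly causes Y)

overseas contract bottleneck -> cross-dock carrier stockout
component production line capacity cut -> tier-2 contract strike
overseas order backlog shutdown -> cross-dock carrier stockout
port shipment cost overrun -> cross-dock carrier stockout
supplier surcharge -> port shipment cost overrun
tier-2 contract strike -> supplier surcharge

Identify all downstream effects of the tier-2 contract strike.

Direct effects: the supplier surcharge.
2 steps out: the port shipment cost overrun.
3 steps out: the cross-dock carrier stockout.
Not reachable from it: the overseas contract bottleneck, the component production line capacity cut, the overseas order backlog shutdown.

the cross-dock carrier stockout, the port shipment cost overrun, the supplier surcharge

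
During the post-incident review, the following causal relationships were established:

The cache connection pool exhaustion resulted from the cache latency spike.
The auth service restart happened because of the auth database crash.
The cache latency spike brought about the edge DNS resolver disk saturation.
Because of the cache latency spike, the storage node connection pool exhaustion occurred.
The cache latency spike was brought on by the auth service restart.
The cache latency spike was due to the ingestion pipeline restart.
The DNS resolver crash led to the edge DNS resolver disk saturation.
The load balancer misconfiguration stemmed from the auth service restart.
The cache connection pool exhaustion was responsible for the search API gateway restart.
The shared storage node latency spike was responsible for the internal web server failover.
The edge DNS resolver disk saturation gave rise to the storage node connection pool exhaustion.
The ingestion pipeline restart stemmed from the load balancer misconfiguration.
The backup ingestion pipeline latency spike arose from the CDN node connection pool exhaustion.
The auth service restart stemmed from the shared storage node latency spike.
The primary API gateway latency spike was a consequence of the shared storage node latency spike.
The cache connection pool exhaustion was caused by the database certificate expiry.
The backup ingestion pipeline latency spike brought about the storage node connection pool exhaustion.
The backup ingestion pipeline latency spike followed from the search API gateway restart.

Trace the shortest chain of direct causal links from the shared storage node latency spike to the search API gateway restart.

the shared storage node latency spike → the auth service restart → the cache latency spike → the cache connection pool exhaustion → the search API gateway restart

the shared storage node latency spike → the auth service restart
the auth service restart → the cache latency spike
the cache latency spike → the cache connection pool exhaustion
the cache connection pool exhaustion → the search API gateway restart
Length: 4 steps.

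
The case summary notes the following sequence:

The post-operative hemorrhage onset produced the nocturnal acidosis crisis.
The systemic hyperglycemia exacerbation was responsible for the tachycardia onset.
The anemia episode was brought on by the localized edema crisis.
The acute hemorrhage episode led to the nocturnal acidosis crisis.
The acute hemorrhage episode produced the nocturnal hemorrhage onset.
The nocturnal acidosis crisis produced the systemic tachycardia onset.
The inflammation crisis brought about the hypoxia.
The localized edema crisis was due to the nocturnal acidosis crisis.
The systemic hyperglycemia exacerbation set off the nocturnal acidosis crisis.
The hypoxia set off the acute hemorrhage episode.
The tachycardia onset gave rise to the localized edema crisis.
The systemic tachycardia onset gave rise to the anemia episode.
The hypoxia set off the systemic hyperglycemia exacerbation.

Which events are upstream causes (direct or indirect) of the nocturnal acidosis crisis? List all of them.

Immediate causes of the nocturnal acidosis crisis: the acute hemorrhage episode, the systemic hyperglycemia exacerbation, the post-operative hemorrhage onset.
Further upstream: the inflammation crisis, the hypoxia.

the acute hemorrhage episode, the hypoxia, the inflammation crisis, the post-operative hemorrhage onset, the systemic hyperglycemia exacerbation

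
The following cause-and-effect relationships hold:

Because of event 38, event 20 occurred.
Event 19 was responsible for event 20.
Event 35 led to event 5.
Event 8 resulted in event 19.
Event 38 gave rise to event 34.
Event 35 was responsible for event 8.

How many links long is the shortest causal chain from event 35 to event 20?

Shortest chain: event 35 → event 8 → event 19 → event 20.

3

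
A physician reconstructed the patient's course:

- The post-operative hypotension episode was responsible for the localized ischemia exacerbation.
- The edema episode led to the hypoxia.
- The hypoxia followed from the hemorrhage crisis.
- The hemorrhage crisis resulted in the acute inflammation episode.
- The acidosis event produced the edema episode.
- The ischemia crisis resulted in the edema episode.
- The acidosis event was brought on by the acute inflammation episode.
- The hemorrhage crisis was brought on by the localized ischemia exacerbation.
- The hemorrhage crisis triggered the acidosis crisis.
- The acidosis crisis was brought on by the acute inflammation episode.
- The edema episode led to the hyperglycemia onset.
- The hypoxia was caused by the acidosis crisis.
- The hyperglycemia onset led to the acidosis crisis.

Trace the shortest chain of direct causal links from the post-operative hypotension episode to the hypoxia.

the post-operative hypotension episode → the localized ischemia exacerbation → the hemorrhage crisis → the hypoxia

the post-operative hypotension episode → the localized ischemia exacerbation
the localized ischemia exacerbation → the hemorrhage crisis
the hemorrhage crisis → the hypoxia
Length: 3 steps.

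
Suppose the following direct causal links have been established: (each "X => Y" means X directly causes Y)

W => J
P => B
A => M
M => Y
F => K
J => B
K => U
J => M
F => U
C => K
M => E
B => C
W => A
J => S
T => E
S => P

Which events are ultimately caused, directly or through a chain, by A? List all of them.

E, M, Y

Direct effects: M.
2 steps out: Y, E.
Not reachable from it: T, W, J, S, P, B, F, C, K, U.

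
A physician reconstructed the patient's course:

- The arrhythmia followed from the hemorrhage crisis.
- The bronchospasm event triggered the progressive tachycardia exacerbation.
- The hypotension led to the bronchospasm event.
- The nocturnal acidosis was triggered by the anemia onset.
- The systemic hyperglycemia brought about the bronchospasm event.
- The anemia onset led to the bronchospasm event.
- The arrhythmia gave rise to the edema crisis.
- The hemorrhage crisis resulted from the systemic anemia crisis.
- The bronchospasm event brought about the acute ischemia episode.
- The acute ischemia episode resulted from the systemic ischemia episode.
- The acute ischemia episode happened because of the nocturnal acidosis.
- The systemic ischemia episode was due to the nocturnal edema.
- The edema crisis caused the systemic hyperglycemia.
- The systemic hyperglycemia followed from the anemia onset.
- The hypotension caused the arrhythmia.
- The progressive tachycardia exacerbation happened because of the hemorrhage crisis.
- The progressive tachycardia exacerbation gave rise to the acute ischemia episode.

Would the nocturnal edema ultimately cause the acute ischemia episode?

There is a causal chain: the nocturnal edema → the systemic ischemia episode → the acute ischemia episode.

Yes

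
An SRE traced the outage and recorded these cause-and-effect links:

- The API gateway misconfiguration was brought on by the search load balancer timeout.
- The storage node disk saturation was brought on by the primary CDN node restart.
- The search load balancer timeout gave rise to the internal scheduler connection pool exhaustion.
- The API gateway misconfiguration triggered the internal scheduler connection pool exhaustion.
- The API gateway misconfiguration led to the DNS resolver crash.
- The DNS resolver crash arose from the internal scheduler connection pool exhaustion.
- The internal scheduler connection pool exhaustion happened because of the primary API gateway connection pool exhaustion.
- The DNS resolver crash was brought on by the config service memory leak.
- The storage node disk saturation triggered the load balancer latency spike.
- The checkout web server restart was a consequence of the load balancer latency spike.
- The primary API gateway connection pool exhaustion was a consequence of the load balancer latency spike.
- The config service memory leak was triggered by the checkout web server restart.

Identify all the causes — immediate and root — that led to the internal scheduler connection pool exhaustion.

Immediate causes of the internal scheduler connection pool exhaustion: the primary API gateway connection pool exhaustion, the search load balancer timeout, the API gateway misconfiguration.
Further upstream: the primary CDN node restart, the storage node disk saturation, the load balancer latency spike.

the API gateway misconfiguration, the load balancer latency spike, the primary API gateway connection pool exhaustion, the primary CDN node restart, the search load balancer timeout, the storage node disk saturation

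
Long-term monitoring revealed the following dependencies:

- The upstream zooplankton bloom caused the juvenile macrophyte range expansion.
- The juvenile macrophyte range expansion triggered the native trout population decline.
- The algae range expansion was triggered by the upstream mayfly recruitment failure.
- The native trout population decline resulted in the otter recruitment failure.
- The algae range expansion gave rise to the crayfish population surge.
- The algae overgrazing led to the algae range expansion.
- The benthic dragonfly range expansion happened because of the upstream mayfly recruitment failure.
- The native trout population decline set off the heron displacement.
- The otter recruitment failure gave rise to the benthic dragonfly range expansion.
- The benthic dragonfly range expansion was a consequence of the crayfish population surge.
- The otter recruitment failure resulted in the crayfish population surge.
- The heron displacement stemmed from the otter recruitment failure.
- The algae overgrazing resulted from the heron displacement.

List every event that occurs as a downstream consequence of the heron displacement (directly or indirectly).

Direct effects: the algae overgrazing.
2 steps out: the algae range expansion.
3 steps out: the crayfish population surge.
4 steps out: the benthic dragonfly range expansion.
Not reachable from it: the upstream mayfly recruitment failure, the upstream zooplankton bloom, the juvenile macrophyte range expansion, the native trout population decline, the otter recruitment failure.

the algae overgrazing, the algae range expansion, the benthic dragonfly range expansion, the crayfish population surge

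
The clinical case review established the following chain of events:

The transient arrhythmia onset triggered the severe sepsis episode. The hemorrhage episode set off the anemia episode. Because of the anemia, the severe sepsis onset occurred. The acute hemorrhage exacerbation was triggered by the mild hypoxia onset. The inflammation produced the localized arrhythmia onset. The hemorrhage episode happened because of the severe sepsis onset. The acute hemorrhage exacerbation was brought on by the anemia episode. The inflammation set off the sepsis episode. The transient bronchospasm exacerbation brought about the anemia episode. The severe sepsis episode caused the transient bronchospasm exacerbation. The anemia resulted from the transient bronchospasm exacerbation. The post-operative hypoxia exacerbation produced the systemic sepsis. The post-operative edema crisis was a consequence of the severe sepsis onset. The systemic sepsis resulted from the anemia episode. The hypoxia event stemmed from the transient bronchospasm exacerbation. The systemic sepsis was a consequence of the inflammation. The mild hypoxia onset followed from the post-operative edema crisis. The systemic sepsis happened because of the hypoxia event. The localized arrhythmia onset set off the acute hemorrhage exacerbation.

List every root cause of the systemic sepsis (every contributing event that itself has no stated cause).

Tracing upstream from the systemic sepsis: the systemic sepsis ← the hypoxia event ← the transient bronchospasm exacerbation ← the severe sepsis episode ← the transient arrhythmia onset.
A separate upstream branch: the systemic sepsis ← the inflammation.
A separate upstream branch: the systemic sepsis ← the post-operative hypoxia exacerbation.
Each of those chain origins has no stated cause.

the inflammation, the post-operative hypoxia exacerbation, the transient arrhythmia onset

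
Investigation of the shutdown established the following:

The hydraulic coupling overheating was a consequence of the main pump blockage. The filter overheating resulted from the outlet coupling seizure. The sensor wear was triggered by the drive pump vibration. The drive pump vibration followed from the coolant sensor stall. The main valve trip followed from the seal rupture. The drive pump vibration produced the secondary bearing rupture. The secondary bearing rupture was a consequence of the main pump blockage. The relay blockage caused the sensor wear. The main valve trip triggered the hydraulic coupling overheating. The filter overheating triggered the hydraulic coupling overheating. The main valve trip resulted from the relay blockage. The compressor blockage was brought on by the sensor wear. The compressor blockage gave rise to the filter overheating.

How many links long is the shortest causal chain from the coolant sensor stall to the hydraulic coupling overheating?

Shortest chain: the coolant sensor stall → the drive pump vibration → the sensor wear → the compressor blockage → the filter overheating → the hydraulic coupling overheating.

5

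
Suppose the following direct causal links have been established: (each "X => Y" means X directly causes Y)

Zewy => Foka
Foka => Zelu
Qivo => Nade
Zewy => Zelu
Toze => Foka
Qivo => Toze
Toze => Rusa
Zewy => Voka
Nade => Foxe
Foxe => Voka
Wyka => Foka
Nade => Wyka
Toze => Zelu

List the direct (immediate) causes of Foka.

Upstream contributors include Qivo, Nade, but only Toze, Wyka, Zewy feed directly into Foka.

Toze, Wyka, Zewy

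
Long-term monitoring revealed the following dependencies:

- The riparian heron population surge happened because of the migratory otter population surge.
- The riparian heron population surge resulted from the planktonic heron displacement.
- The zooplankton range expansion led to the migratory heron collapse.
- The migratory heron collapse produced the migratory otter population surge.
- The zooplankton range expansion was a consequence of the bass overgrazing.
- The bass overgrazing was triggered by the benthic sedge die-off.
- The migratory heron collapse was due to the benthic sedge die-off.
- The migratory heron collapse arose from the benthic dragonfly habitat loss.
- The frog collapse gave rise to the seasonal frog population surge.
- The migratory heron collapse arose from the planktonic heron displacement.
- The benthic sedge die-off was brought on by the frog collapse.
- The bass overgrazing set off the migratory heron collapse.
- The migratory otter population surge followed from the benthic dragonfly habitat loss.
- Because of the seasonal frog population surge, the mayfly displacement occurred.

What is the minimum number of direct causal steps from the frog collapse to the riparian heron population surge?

4

Shortest chain: the frog collapse → the benthic sedge die-off → the migratory heron collapse → the migratory otter population surge → the riparian heron population surge.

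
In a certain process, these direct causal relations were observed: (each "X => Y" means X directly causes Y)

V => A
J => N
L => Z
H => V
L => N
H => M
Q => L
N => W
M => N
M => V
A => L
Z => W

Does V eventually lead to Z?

Yes

There is a causal chain: V → A → L → Z.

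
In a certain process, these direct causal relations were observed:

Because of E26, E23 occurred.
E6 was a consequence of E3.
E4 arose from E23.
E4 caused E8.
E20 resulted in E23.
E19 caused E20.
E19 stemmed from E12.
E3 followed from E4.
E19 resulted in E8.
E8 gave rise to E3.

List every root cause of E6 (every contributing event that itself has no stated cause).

Tracing upstream from E6: E6 ← E3 ← E8 ← E19 ← E12.
A separate upstream branch: E6 ← E3 ← E4 ← E23 ← E26.
Each of those chain origins has no stated cause.

E12, E26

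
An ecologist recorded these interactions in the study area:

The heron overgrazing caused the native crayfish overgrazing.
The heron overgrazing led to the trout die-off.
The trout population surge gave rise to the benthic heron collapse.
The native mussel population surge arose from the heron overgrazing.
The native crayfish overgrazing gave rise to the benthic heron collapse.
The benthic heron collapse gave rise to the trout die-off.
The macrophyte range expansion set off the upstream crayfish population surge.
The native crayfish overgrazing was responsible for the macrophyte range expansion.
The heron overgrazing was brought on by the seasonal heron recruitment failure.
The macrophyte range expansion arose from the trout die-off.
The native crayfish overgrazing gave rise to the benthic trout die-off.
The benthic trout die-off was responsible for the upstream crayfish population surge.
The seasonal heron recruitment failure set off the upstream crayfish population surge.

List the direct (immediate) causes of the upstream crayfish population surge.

the benthic trout die-off, the macrophyte range expansion, the seasonal heron recruitment failure

Upstream contributors include the heron overgrazing, the native crayfish overgrazing, the trout population surge, the benthic heron collapse, the trout die-off, but only the benthic trout die-off, the macrophyte range expansion, the seasonal heron recruitment failure feed directly into the upstream crayfish population surge.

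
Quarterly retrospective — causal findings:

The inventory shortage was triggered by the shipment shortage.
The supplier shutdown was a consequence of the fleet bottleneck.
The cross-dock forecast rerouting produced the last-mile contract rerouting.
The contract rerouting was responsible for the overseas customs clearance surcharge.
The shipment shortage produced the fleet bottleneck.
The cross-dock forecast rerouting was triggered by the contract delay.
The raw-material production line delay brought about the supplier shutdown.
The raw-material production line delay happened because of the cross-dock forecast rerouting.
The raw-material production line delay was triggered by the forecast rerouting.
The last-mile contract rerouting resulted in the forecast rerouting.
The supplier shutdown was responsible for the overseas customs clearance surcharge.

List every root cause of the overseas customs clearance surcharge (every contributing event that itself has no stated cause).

Tracing upstream from the overseas customs clearance surcharge: the overseas customs clearance surcharge ← the supplier shutdown ← the fleet bottleneck ← the shipment shortage.
A separate upstream branch: the overseas customs clearance surcharge ← the supplier shutdown ← the raw-material production line delay ← the cross-dock forecast rerouting ← the contract delay.
A separate upstream branch: the overseas customs clearance surcharge ← the contract rerouting.
Each of those chain origins has no stated cause.

the contract delay, the contract rerouting, the shipment shortage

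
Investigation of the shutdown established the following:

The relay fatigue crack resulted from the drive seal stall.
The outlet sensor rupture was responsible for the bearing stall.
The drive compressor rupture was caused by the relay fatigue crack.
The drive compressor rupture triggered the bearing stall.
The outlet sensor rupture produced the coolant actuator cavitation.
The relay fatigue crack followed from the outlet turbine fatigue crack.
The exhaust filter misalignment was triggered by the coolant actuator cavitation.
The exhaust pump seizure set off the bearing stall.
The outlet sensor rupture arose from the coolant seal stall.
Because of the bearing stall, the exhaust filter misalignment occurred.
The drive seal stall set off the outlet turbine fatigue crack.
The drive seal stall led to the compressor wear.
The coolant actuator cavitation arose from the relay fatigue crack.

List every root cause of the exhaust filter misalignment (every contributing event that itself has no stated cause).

the coolant seal stall, the drive seal stall, the exhaust pump seizure

Tracing upstream from the exhaust filter misalignment: the exhaust filter misalignment ← the coolant actuator cavitation ← the relay fatigue crack ← the drive seal stall.
A separate upstream branch: the exhaust filter misalignment ← the bearing stall ← the exhaust pump seizure.
A separate upstream branch: the exhaust filter misalignment ← the bearing stall ← the outlet sensor rupture ← the coolant seal stall.
Each of those chain origins has no stated cause.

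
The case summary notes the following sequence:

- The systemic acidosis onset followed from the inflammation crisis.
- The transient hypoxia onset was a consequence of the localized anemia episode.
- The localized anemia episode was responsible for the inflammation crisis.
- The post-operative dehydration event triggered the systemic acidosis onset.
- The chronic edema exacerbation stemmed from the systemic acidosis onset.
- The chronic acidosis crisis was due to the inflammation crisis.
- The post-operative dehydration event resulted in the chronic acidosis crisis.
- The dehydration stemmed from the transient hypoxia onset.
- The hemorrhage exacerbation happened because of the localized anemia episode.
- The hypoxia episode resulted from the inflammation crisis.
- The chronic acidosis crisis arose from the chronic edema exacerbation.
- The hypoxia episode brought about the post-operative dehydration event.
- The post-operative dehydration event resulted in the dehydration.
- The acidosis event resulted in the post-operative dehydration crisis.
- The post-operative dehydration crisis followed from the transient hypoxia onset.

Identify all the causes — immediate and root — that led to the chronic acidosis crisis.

the chronic edema exacerbation, the hypoxia episode, the inflammation crisis, the localized anemia episode, the post-operative dehydration event, the systemic acidosis onset

Immediate causes of the chronic acidosis crisis: the inflammation crisis, the post-operative dehydration event, the chronic edema exacerbation.
Further upstream: the localized anemia episode, the hypoxia episode, the systemic acidosis onset.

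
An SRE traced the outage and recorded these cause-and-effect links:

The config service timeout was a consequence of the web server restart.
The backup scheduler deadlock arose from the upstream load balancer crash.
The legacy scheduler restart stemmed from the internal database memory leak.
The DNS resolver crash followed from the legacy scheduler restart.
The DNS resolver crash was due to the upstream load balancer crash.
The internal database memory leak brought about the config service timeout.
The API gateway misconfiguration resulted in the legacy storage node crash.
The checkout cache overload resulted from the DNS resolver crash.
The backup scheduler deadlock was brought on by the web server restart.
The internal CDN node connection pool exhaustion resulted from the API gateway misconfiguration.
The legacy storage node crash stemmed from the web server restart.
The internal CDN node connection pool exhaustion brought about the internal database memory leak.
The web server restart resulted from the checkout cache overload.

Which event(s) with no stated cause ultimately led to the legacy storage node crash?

the API gateway misconfiguration, the upstream load balancer crash

Tracing upstream from the legacy storage node crash: the legacy storage node crash ← the API gateway misconfiguration.
A separate upstream branch: the legacy storage node crash ← the web server restart ← the checkout cache overload ← the DNS resolver crash ← the upstream load balancer crash.
Each of those chain origins has no stated cause.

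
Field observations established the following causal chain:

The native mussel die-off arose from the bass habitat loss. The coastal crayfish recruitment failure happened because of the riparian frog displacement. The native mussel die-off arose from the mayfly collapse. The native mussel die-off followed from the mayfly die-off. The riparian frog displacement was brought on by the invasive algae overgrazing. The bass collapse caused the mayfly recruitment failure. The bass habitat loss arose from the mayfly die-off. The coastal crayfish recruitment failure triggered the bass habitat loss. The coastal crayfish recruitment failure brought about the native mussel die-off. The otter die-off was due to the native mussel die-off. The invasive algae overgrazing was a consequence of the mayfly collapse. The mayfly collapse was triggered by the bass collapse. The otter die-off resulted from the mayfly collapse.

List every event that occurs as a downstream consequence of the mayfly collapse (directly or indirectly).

Direct effects: the invasive algae overgrazing, the native mussel die-off, the otter die-off.
2 steps out: the riparian frog displacement.
3 steps out: the coastal crayfish recruitment failure.
4 steps out: the bass habitat loss.
Not reachable from it: the bass collapse, the mayfly die-off, the mayfly recruitment failure.

the bass habitat loss, the coastal crayfish recruitment failure, the invasive algae overgrazing, the native mussel die-off, the otter die-off, the riparian frog displacement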